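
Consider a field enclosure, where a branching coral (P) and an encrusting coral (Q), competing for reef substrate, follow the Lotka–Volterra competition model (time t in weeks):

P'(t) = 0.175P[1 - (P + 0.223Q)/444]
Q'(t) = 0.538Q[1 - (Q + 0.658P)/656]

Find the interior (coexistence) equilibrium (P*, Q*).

Setting both brackets to zero gives the nullclines P + 0.223Q = 444 and 0.658P + Q = 656.
Substituting Q = 656 - 0.658P into the first: P(1 - 0.223·0.658) = 444 - 0.223·656.
So P* = 298/0.853 = 349, and then Q* = 656 - 0.658·349 = 426.

P* ≈ 349, Q* ≈ 426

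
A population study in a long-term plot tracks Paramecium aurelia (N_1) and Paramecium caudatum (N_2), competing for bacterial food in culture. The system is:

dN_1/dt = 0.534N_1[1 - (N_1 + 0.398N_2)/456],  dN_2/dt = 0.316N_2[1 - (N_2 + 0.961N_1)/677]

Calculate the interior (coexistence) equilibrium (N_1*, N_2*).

N_1* ≈ 302, N_2* ≈ 387

Setting both brackets to zero gives the nullclines N_1 + 0.398N_2 = 456 and 0.961N_1 + N_2 = 677.
Substituting N_2 = 677 - 0.961N_1 into the first: N_1(1 - 0.398·0.961) = 456 - 0.398·677.
So N_1* = 187/0.618 = 302, and then N_2* = 677 - 0.961·302 = 387.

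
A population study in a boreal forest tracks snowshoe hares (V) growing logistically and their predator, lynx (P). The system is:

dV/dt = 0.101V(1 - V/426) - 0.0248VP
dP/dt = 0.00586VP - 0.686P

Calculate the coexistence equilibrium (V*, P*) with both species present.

V* ≈ 117, P* ≈ 2.95

From dP/dt = 0 with P > 0: 0.00586V* = 0.686, so V* = 117.
Substitute into dV/dt = 0: 0.101(1 - 117/426) = 0.0248P*.
The bracket is 0.725, giving P* = 0.0732/0.0248 = 2.95.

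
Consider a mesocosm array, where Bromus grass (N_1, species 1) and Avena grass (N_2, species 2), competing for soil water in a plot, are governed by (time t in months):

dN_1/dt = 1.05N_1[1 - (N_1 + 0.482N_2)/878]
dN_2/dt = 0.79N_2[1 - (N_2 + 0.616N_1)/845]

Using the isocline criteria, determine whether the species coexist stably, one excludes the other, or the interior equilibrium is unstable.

Compare the nullcline intercepts: K1/α12 = 878/0.482 = 1820 > K2 = 845; K2/α21 = 845/0.616 = 1370 > K1 = 878.
Since both inequalities hold, each species can invade when rare, so the interior equilibrium is stable.

stable coexistence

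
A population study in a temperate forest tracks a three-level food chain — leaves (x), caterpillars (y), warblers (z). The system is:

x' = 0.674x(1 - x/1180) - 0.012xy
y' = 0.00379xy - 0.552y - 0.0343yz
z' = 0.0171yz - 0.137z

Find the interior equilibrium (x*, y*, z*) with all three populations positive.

x* ≈ 1010, y* ≈ 8.01, z* ≈ 95.7

From dz/dt = 0: 0.0171y* = 0.137, so y* = 8.01.
From dx/dt = 0: 0.674(1 - x*/1180) = 0.012·8.01, giving x* = 1180·(1 - 0.143) = 1010.
From dy/dt = 0: 0.00379·1010 - 0.552 = 0.0343z*, so z* = 3.28/0.0343 = 95.7.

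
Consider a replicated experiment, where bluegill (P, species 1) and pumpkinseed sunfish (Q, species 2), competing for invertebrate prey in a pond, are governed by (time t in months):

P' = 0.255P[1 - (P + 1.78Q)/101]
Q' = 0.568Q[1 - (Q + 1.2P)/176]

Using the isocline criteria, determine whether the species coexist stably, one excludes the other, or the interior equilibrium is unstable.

Compare the nullcline intercepts: K1/α12 = 101/1.78 = 56.7 < K2 = 176; K2/α21 = 176/1.2 = 147 > K1 = 101.
Since the inequalities point opposite ways, species 2 can invade but species 1 cannot.

species 2 excludes species 1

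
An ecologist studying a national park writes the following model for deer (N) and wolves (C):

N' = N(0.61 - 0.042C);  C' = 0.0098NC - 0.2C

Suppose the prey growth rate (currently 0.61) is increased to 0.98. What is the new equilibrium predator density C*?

At the interior fixed point, setting dN/dt = 0 with N > 0 fixes C* = (prey growth rate)/(NC coefficient) — independent of the other coefficients.
With the change, C* = 0.98/0.042 = 23.3; it rises from 14.5.

C* ≈ 23.3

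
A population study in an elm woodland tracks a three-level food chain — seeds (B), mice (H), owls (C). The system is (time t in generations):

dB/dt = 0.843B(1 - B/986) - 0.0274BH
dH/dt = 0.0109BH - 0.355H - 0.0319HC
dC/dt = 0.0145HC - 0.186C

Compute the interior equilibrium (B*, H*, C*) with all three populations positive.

B* ≈ 575, H* ≈ 12.8, C* ≈ 185

From dC/dt = 0: 0.0145H* = 0.186, so H* = 12.8.
From dB/dt = 0: 0.843(1 - B*/986) = 0.0274·12.8, giving B* = 986·(1 - 0.417) = 575.
From dH/dt = 0: 0.0109·575 - 0.355 = 0.0319C*, so C* = 5.91/0.0319 = 185.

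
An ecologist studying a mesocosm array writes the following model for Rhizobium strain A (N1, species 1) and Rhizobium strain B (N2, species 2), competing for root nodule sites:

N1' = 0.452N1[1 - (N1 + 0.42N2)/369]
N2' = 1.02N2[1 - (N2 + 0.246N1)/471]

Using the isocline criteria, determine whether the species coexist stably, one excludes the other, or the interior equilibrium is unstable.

Compare the nullcline intercepts: K1/α12 = 369/0.42 = 879 > K2 = 471; K2/α21 = 471/0.246 = 1910 > K1 = 369.
Since both inequalities hold, each species can invade when rare, so the interior equilibrium is stable.

stable coexistence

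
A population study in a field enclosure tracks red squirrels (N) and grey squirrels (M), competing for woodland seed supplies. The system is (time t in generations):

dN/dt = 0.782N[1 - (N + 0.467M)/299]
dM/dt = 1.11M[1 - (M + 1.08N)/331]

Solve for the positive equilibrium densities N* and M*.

Setting both brackets to zero gives the nullclines N + 0.467M = 299 and 1.08N + M = 331.
Substituting M = 331 - 1.08N into the first: N(1 - 0.467·1.08) = 299 - 0.467·331.
So N* = 144/0.496 = 291, and then M* = 331 - 1.08·291 = 16.3.

N* ≈ 291, M* ≈ 16.3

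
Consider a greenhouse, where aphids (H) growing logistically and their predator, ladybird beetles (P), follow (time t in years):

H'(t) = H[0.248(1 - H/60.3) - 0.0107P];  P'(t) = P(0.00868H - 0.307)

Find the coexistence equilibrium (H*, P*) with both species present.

H* ≈ 35.4, P* ≈ 9.58

From dP/dt = 0 with P > 0: 0.00868H* = 0.307, so H* = 35.4.
Substitute into dH/dt = 0: 0.248(1 - 35.4/60.3) = 0.0107P*.
The bracket is 0.413, giving P* = 0.103/0.0107 = 9.58.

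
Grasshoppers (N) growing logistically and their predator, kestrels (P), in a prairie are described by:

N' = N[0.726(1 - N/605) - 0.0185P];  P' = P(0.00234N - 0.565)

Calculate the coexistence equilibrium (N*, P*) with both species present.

N* ≈ 241, P* ≈ 23.6

From dP/dt = 0 with P > 0: 0.00234N* = 0.565, so N* = 241.
Substitute into dN/dt = 0: 0.726(1 - 241/605) = 0.0185P*.
The bracket is 0.601, giving P* = 0.436/0.0185 = 23.6.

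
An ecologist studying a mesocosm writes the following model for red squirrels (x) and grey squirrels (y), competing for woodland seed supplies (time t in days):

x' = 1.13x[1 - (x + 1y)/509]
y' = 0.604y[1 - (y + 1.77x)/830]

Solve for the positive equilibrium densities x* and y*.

x* ≈ 417, y* ≈ 92.1

Setting both brackets to zero gives the nullclines x + 1y = 509 and 1.77x + y = 830.
Substituting y = 830 - 1.77x into the first: x(1 - 1·1.77) = 509 - 1·830.
So x* = -321/-0.77 = 417, and then y* = 830 - 1.77·417 = 92.1.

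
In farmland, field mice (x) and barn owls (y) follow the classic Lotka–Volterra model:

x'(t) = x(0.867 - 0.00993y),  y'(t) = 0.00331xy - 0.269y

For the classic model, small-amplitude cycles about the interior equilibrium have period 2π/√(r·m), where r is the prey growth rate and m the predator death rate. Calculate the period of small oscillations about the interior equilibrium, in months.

Here r = 0.867 and m = 0.269, so r·m = 0.233.
ω = √0.233 = 0.483 per month, hence T = 2π/ω ≈ 13 months.

T ≈ 13 months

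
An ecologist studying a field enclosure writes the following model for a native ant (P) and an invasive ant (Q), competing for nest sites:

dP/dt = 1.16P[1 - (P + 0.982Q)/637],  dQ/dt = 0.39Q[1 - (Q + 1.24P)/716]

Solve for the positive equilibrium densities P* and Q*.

Setting both brackets to zero gives the nullclines P + 0.982Q = 637 and 1.24P + Q = 716.
Substituting Q = 716 - 1.24P into the first: P(1 - 0.982·1.24) = 637 - 0.982·716.
So P* = -66.1/-0.218 = 304, and then Q* = 716 - 1.24·304 = 339.

P* ≈ 304, Q* ≈ 339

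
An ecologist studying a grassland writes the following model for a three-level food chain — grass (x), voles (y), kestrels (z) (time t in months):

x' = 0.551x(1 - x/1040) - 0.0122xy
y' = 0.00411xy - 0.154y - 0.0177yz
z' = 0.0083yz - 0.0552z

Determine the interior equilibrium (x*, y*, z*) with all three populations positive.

x* ≈ 887, y* ≈ 6.65, z* ≈ 197

From dz/dt = 0: 0.0083y* = 0.0552, so y* = 6.65.
From dx/dt = 0: 0.551(1 - x*/1040) = 0.0122·6.65, giving x* = 1040·(1 - 0.147) = 887.
From dy/dt = 0: 0.00411·887 - 0.154 = 0.0177z*, so z* = 3.49/0.0177 = 197.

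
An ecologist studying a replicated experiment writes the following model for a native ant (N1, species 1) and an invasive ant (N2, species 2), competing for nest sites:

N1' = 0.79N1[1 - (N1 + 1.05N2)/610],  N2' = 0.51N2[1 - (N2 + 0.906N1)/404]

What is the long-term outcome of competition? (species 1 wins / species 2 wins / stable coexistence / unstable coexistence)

Compare the nullcline intercepts: K1/α12 = 610/1.05 = 581 > K2 = 404; K2/α21 = 404/0.906 = 446 < K1 = 610.
Since the inequalities point opposite ways, species 1 can invade but species 2 cannot.

species 1 excludes species 2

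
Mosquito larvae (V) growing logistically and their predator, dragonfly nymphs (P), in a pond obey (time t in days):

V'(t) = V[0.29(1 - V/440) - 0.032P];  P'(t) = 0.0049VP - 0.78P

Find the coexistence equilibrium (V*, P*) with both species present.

From dP/dt = 0 with P > 0: 0.0049V* = 0.78, so V* = 159.
Substitute into dV/dt = 0: 0.29(1 - 159/440) = 0.032P*.
The bracket is 0.638, giving P* = 0.185/0.032 = 5.78.

V* ≈ 159, P* ≈ 5.78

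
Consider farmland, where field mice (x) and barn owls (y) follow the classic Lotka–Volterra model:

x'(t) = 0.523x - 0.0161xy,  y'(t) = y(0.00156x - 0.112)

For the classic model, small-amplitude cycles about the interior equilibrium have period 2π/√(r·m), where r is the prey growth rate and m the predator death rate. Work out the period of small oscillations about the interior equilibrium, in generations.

T ≈ 26 generations

Here r = 0.523 and m = 0.112, so r·m = 0.0586.
ω = √0.0586 = 0.242 per generation, hence T = 2π/ω ≈ 26 generations.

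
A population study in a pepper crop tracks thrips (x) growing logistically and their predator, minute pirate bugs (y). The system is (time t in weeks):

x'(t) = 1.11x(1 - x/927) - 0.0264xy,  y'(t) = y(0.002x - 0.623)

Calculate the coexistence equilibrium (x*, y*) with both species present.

x* ≈ 312, y* ≈ 27.9

From dy/dt = 0 with y > 0: 0.002x* = 0.623, so x* = 312.
Substitute into dx/dt = 0: 1.11(1 - 312/927) = 0.0264y*.
The bracket is 0.664, giving y* = 0.737/0.0264 = 27.9.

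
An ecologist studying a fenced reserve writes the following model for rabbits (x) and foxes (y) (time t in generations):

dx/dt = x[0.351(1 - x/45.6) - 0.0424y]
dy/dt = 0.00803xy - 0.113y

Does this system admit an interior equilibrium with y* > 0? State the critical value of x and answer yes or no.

The predator equation gives dy/dt > 0 only when x > 0.113/0.00803 = 14.1.
Without the predator, x → K = 45.6. Since 45.6 > 14.1, the predator can invade and persist.

Threshold x = 14.1; K > 14.1, so yes, the predator persists.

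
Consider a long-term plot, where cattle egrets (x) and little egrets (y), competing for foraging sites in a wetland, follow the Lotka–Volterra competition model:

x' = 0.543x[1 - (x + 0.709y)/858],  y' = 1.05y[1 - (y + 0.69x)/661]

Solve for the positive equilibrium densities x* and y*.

x* ≈ 762, y* ≈ 135

Setting both brackets to zero gives the nullclines x + 0.709y = 858 and 0.69x + y = 661.
Substituting y = 661 - 0.69x into the first: x(1 - 0.709·0.69) = 858 - 0.709·661.
So x* = 389/0.511 = 762, and then y* = 661 - 0.69·762 = 135.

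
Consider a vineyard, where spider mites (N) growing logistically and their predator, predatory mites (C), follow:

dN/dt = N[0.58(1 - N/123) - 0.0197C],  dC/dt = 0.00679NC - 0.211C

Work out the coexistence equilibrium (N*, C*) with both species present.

N* ≈ 31.1, C* ≈ 22

From dC/dt = 0 with C > 0: 0.00679N* = 0.211, so N* = 31.1.
Substitute into dN/dt = 0: 0.58(1 - 31.1/123) = 0.0197C*.
The bracket is 0.747, giving C* = 0.433/0.0197 = 22.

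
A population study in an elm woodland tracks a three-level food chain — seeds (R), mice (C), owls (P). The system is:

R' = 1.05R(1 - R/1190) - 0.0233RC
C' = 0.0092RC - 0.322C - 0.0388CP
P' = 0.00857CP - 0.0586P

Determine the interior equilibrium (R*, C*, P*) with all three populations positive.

R* ≈ 1010, C* ≈ 6.84, P* ≈ 231

From dP/dt = 0: 0.00857C* = 0.0586, so C* = 6.84.
From dR/dt = 0: 1.05(1 - R*/1190) = 0.0233·6.84, giving R* = 1190·(1 - 0.152) = 1010.
From dC/dt = 0: 0.0092·1010 - 0.322 = 0.0388P*, so P* = 8.96/0.0388 = 231.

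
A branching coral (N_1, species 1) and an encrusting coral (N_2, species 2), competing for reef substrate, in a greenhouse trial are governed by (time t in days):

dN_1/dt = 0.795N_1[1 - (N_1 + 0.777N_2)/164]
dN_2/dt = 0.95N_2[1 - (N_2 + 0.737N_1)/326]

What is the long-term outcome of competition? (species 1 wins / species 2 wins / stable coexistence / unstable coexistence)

species 2 excludes species 1

Compare the nullcline intercepts: K1/α12 = 164/0.777 = 211 < K2 = 326; K2/α21 = 326/0.737 = 442 > K1 = 164.
Since the inequalities point opposite ways, species 2 can invade but species 1 cannot.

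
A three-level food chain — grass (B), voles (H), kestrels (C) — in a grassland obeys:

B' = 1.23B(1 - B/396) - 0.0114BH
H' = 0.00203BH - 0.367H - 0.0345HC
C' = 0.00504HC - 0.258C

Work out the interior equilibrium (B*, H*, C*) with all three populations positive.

B* ≈ 208, H* ≈ 51.2, C* ≈ 1.61

From dC/dt = 0: 0.00504H* = 0.258, so H* = 51.2.
From dB/dt = 0: 1.23(1 - B*/396) = 0.0114·51.2, giving B* = 396·(1 - 0.474) = 208.
From dH/dt = 0: 0.00203·208 - 0.367 = 0.0345C*, so C* = 0.0555/0.0345 = 1.61.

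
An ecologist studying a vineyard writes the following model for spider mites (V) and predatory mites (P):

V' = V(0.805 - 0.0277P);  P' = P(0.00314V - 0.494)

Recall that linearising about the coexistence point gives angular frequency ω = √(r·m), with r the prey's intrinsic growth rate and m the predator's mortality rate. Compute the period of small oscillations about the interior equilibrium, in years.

Here r = 0.805 and m = 0.494, so r·m = 0.398.
ω = √0.398 = 0.631 per year, hence T = 2π/ω ≈ 9.96 years.

T ≈ 9.96 years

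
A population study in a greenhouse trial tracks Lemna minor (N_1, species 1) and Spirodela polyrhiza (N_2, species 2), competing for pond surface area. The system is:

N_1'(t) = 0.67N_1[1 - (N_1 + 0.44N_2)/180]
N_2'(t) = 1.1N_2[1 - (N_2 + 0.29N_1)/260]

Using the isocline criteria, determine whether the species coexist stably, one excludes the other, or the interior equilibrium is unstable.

Compare the nullcline intercepts: K1/α12 = 180/0.44 = 409 > K2 = 260; K2/α21 = 260/0.29 = 897 > K1 = 180.
Since both inequalities hold, each species can invade when rare, so the interior equilibrium is stable.

stable coexistence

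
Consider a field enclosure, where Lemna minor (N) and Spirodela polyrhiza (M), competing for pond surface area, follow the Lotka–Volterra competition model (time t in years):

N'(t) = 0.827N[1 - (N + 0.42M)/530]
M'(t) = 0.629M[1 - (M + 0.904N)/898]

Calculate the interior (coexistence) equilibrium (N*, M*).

N* ≈ 246, M* ≈ 675

Setting both brackets to zero gives the nullclines N + 0.42M = 530 and 0.904N + M = 898.
Substituting M = 898 - 0.904N into the first: N(1 - 0.42·0.904) = 530 - 0.42·898.
So N* = 153/0.62 = 246, and then M* = 898 - 0.904·246 = 675.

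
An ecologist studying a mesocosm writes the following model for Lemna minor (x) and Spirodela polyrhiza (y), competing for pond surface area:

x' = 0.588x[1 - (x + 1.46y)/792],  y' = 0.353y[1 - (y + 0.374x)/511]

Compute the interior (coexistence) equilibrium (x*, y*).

x* ≈ 101, y* ≈ 473

Setting both brackets to zero gives the nullclines x + 1.46y = 792 and 0.374x + y = 511.
Substituting y = 511 - 0.374x into the first: x(1 - 1.46·0.374) = 792 - 1.46·511.
So x* = 45.9/0.454 = 101, and then y* = 511 - 0.374·101 = 473.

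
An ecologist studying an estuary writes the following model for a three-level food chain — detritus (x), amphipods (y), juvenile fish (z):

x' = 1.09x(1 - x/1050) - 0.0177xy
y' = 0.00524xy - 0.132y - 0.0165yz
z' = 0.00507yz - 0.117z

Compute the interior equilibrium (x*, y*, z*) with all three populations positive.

x* ≈ 657, y* ≈ 23.1, z* ≈ 200

From dz/dt = 0: 0.00507y* = 0.117, so y* = 23.1.
From dx/dt = 0: 1.09(1 - x*/1050) = 0.0177·23.1, giving x* = 1050·(1 - 0.375) = 657.
From dy/dt = 0: 0.00524·657 - 0.132 = 0.0165z*, so z* = 3.31/0.0165 = 200.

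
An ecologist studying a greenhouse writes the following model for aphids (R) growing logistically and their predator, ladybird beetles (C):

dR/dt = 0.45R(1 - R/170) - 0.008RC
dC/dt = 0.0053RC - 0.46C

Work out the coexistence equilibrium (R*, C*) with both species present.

From dC/dt = 0 with C > 0: 0.0053R* = 0.46, so R* = 86.8.
Substitute into dR/dt = 0: 0.45(1 - 86.8/170) = 0.008C*.
The bracket is 0.489, giving C* = 0.22/0.008 = 27.5.

R* ≈ 86.8, C* ≈ 27.5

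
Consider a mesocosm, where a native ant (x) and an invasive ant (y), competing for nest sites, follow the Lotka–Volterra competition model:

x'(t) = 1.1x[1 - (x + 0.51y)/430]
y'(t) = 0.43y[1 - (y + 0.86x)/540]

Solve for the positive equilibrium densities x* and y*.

Setting both brackets to zero gives the nullclines x + 0.51y = 430 and 0.86x + y = 540.
Substituting y = 540 - 0.86x into the first: x(1 - 0.51·0.86) = 430 - 0.51·540.
So x* = 155/0.561 = 275, and then y* = 540 - 0.86·275 = 303.

x* ≈ 275, y* ≈ 303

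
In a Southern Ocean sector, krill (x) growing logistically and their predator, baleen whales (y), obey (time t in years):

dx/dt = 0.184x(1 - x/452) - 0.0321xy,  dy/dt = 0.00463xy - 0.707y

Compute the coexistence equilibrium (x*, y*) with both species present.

From dy/dt = 0 with y > 0: 0.00463x* = 0.707, so x* = 153.
Substitute into dx/dt = 0: 0.184(1 - 153/452) = 0.0321y*.
The bracket is 0.662, giving y* = 0.122/0.0321 = 3.8.

x* ≈ 153, y* ≈ 3.8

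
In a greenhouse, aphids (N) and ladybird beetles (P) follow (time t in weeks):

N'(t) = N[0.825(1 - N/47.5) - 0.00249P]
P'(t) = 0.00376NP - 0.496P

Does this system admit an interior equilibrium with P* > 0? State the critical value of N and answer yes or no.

Threshold N = 132; K < 132, so no, the predator goes extinct.

The predator equation gives dP/dt > 0 only when N > 0.496/0.00376 = 132.
Without the predator, N → K = 47.5. Since 47.5 < 132, the predator cannot invade.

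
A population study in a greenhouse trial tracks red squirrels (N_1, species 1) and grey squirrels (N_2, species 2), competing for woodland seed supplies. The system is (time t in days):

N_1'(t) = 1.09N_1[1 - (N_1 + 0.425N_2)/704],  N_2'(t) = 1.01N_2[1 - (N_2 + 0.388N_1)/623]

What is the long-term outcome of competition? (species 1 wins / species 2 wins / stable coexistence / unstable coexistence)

stable coexistence

Compare the nullcline intercepts: K1/α12 = 704/0.425 = 1660 > K2 = 623; K2/α21 = 623/0.388 = 1610 > K1 = 704.
Since both inequalities hold, each species can invade when rare, so the interior equilibrium is stable.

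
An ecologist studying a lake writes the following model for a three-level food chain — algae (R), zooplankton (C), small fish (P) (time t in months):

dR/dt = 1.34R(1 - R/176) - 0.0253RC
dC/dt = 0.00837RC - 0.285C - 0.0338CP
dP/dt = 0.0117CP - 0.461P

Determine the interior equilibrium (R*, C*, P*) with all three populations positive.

R* ≈ 45.1, C* ≈ 39.4, P* ≈ 2.73

From dP/dt = 0: 0.0117C* = 0.461, so C* = 39.4.
From dR/dt = 0: 1.34(1 - R*/176) = 0.0253·39.4, giving R* = 176·(1 - 0.744) = 45.1.
From dC/dt = 0: 0.00837·45.1 - 0.285 = 0.0338P*, so P* = 0.0922/0.0338 = 2.73.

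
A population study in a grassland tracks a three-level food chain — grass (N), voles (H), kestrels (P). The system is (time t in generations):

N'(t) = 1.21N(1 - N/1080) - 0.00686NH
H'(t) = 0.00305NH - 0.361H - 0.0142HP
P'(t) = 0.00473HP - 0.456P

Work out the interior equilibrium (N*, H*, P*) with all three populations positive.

N* ≈ 490, H* ≈ 96.4, P* ≈ 79.8

From dP/dt = 0: 0.00473H* = 0.456, so H* = 96.4.
From dN/dt = 0: 1.21(1 - N*/1080) = 0.00686·96.4, giving N* = 1080·(1 - 0.547) = 490.
From dH/dt = 0: 0.00305·490 - 0.361 = 0.0142P*, so P* = 1.13/0.0142 = 79.8.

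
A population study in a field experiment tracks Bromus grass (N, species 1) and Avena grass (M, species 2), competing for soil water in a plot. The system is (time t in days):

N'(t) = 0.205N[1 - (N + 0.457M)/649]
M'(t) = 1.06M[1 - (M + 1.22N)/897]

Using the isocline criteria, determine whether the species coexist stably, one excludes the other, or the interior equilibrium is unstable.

stable coexistence

Compare the nullcline intercepts: K1/α12 = 649/0.457 = 1420 > K2 = 897; K2/α21 = 897/1.22 = 735 > K1 = 649.
Since both inequalities hold, each species can invade when rare, so the interior equilibrium is stable.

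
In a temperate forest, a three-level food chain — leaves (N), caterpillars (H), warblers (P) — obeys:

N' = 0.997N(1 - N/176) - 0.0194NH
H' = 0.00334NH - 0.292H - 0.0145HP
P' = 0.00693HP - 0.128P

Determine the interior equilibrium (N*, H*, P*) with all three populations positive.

N* ≈ 113, H* ≈ 18.5, P* ≈ 5.83

From dP/dt = 0: 0.00693H* = 0.128, so H* = 18.5.
From dN/dt = 0: 0.997(1 - N*/176) = 0.0194·18.5, giving N* = 176·(1 - 0.359) = 113.
From dH/dt = 0: 0.00334·113 - 0.292 = 0.0145P*, so P* = 0.0846/0.0145 = 5.83.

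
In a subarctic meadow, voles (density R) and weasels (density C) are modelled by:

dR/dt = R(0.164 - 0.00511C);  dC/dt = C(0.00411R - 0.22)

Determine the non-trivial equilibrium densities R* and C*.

Set dC/dt = 0 with C > 0: 0.00411R - 0.22 = 0, so R* = 0.22/0.00411 = 53.5.
Set dR/dt = 0 with R > 0: 0.164 - 0.00511C = 0, so C* = 0.164/0.00511 = 32.1.

R* ≈ 53.5, C* ≈ 32.1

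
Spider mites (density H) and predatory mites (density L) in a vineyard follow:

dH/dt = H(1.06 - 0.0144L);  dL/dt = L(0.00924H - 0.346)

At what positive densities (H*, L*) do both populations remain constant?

Set dL/dt = 0 with L > 0: 0.00924H - 0.346 = 0, so H* = 0.346/0.00924 = 37.4.
Set dH/dt = 0 with H > 0: 1.06 - 0.0144L = 0, so L* = 1.06/0.0144 = 73.6.

H* ≈ 37.4, L* ≈ 73.6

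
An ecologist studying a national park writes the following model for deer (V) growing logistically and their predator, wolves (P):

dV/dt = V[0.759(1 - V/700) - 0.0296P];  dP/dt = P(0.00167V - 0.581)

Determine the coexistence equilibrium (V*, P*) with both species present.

V* ≈ 348, P* ≈ 12.9

From dP/dt = 0 with P > 0: 0.00167V* = 0.581, so V* = 348.
Substitute into dV/dt = 0: 0.759(1 - 348/700) = 0.0296P*.
The bracket is 0.503, giving P* = 0.382/0.0296 = 12.9.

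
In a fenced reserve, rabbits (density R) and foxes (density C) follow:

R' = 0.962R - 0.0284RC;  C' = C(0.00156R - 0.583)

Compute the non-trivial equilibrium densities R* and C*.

Set dC/dt = 0 with C > 0: 0.00156R - 0.583 = 0, so R* = 0.583/0.00156 = 374.
Set dR/dt = 0 with R > 0: 0.962 - 0.0284C = 0, so C* = 0.962/0.0284 = 33.9.

R* ≈ 374, C* ≈ 33.9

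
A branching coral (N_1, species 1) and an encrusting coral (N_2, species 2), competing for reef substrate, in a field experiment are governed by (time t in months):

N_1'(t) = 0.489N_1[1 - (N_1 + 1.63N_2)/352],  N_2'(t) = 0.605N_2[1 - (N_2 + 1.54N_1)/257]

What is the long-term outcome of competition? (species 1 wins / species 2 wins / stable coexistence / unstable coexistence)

unstable coexistence (outcome depends on initial conditions)

Compare the nullcline intercepts: K1/α12 = 352/1.63 = 216 < K2 = 257; K2/α21 = 257/1.54 = 167 < K1 = 352.
Since both are reversed, neither can invade when rare; the interior point is a saddle.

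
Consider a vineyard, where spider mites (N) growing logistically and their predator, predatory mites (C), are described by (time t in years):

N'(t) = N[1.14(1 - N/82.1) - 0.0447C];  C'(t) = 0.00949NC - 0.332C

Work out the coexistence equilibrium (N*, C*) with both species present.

From dC/dt = 0 with C > 0: 0.00949N* = 0.332, so N* = 35.
Substitute into dN/dt = 0: 1.14(1 - 35/82.1) = 0.0447C*.
The bracket is 0.574, giving C* = 0.654/0.0447 = 14.6.

N* ≈ 35, C* ≈ 14.6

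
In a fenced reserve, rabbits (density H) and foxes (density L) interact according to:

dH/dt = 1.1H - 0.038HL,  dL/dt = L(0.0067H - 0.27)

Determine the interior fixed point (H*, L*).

Set dL/dt = 0 with L > 0: 0.0067H - 0.27 = 0, so H* = 0.27/0.0067 = 40.3.
Set dH/dt = 0 with H > 0: 1.1 - 0.038L = 0, so L* = 1.1/0.038 = 28.9.

H* ≈ 40.3, L* ≈ 28.9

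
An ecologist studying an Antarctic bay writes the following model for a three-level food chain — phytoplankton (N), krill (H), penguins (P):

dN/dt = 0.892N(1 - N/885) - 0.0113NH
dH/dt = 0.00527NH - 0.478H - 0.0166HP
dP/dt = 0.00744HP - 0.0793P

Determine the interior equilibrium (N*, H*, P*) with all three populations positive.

From dP/dt = 0: 0.00744H* = 0.0793, so H* = 10.7.
From dN/dt = 0: 0.892(1 - N*/885) = 0.0113·10.7, giving N* = 885·(1 - 0.135) = 766.
From dH/dt = 0: 0.00527·766 - 0.478 = 0.0166P*, so P* = 3.56/0.0166 = 214.

N* ≈ 766, H* ≈ 10.7, P* ≈ 214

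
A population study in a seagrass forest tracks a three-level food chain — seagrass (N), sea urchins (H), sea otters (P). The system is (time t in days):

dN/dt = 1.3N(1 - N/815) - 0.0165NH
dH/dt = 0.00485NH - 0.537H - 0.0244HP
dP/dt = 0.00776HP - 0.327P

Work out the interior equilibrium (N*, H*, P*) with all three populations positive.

N* ≈ 379, H* ≈ 42.1, P* ≈ 53.3

From dP/dt = 0: 0.00776H* = 0.327, so H* = 42.1.
From dN/dt = 0: 1.3(1 - N*/815) = 0.0165·42.1, giving N* = 815·(1 - 0.535) = 379.
From dH/dt = 0: 0.00485·379 - 0.537 = 0.0244P*, so P* = 1.3/0.0244 = 53.3.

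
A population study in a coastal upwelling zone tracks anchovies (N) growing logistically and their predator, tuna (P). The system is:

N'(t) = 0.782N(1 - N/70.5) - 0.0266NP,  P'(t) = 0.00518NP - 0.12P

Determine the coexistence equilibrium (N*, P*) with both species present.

From dP/dt = 0 with P > 0: 0.00518N* = 0.12, so N* = 23.2.
Substitute into dN/dt = 0: 0.782(1 - 23.2/70.5) = 0.0266P*.
The bracket is 0.671, giving P* = 0.525/0.0266 = 19.7.

N* ≈ 23.2, P* ≈ 19.7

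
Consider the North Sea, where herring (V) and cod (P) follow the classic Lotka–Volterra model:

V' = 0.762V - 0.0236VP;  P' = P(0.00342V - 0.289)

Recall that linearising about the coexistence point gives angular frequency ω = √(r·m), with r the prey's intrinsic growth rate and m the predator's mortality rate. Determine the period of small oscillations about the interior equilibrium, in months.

Here r = 0.762 and m = 0.289, so r·m = 0.22.
ω = √0.22 = 0.469 per month, hence T = 2π/ω ≈ 13.4 months.

T ≈ 13.4 months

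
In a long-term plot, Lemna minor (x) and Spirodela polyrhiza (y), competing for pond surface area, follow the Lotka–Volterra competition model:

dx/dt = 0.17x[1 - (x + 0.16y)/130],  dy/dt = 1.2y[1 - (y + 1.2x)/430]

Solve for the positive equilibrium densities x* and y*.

x* ≈ 75.7, y* ≈ 339

Setting both brackets to zero gives the nullclines x + 0.16y = 130 and 1.2x + y = 430.
Substituting y = 430 - 1.2x into the first: x(1 - 0.16·1.2) = 130 - 0.16·430.
So x* = 61.2/0.808 = 75.7, and then y* = 430 - 1.2·75.7 = 339.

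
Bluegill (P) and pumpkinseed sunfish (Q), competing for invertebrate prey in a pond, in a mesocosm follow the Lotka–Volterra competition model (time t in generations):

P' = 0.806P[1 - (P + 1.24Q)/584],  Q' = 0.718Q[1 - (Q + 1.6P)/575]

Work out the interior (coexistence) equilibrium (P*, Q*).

P* ≈ 131, Q* ≈ 365

Setting both brackets to zero gives the nullclines P + 1.24Q = 584 and 1.6P + Q = 575.
Substituting Q = 575 - 1.6P into the first: P(1 - 1.24·1.6) = 584 - 1.24·575.
So P* = -129/-0.984 = 131, and then Q* = 575 - 1.6·131 = 365.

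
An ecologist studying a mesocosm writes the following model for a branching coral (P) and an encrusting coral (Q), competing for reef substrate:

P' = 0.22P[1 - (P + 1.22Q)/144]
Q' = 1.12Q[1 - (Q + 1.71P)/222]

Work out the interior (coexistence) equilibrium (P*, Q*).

Setting both brackets to zero gives the nullclines P + 1.22Q = 144 and 1.71P + Q = 222.
Substituting Q = 222 - 1.71P into the first: P(1 - 1.22·1.71) = 144 - 1.22·222.
So P* = -127/-1.09 = 117, and then Q* = 222 - 1.71·117 = 22.3.

P* ≈ 117, Q* ≈ 22.3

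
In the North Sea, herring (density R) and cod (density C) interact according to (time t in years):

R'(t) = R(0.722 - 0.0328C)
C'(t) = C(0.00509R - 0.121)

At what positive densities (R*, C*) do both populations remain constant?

R* ≈ 23.8, C* ≈ 22

Set dC/dt = 0 with C > 0: 0.00509R - 0.121 = 0, so R* = 0.121/0.00509 = 23.8.
Set dR/dt = 0 with R > 0: 0.722 - 0.0328C = 0, so C* = 0.722/0.0328 = 22.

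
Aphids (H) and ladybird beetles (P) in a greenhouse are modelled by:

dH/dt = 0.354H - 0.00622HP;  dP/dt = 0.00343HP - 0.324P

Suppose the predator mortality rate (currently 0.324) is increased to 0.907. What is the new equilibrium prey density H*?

At the interior fixed point, setting dP/dt = 0 with P > 0 fixes H* = (predator death rate)/(HP coefficient) — independent of the other coefficients.
With the change, H* = 0.907/0.00343 = 264; it rises from 94.5.

H* ≈ 264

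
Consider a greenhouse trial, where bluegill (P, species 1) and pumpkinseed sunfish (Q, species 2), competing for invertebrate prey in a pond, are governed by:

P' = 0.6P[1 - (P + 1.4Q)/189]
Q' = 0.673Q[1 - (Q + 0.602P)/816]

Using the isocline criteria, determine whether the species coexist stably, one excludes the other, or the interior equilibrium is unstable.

Compare the nullcline intercepts: K1/α12 = 189/1.4 = 135 < K2 = 816; K2/α21 = 816/0.602 = 1360 > K1 = 189.
Since the inequalities point opposite ways, species 2 can invade but species 1 cannot.

species 2 excludes species 1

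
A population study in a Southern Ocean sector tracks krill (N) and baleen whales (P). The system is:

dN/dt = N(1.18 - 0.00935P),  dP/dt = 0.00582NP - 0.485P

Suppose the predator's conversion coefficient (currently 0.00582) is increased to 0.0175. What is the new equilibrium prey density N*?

At the interior fixed point, setting dP/dt = 0 with P > 0 fixes N* = (predator death rate)/(NP coefficient) — independent of the other coefficients.
With the change, N* = 0.485/0.0175 = 27.7; it falls from 83.3.

N* ≈ 27.7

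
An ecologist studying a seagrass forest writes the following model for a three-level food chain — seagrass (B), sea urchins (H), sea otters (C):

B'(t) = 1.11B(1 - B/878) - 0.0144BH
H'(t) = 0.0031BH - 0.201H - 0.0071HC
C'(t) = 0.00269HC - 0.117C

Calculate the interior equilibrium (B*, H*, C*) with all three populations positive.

From dC/dt = 0: 0.00269H* = 0.117, so H* = 43.5.
From dB/dt = 0: 1.11(1 - B*/878) = 0.0144·43.5, giving B* = 878·(1 - 0.564) = 383.
From dH/dt = 0: 0.0031·383 - 0.201 = 0.0071C*, so C* = 0.985/0.0071 = 139.

B* ≈ 383, H* ≈ 43.5, C* ≈ 139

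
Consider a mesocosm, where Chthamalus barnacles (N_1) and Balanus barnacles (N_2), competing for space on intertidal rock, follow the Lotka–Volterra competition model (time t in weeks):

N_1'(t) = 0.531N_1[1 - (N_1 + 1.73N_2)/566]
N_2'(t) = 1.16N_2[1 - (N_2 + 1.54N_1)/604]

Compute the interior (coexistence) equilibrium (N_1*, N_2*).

Setting both brackets to zero gives the nullclines N_1 + 1.73N_2 = 566 and 1.54N_1 + N_2 = 604.
Substituting N_2 = 604 - 1.54N_1 into the first: N_1(1 - 1.73·1.54) = 566 - 1.73·604.
So N_1* = -479/-1.66 = 288, and then N_2* = 604 - 1.54·288 = 161.

N_1* ≈ 288, N_2* ≈ 161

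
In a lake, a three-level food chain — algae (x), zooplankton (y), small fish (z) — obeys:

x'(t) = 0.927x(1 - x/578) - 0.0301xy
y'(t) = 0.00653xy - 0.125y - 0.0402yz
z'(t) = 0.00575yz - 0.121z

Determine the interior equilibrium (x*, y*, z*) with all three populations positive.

From dz/dt = 0: 0.00575y* = 0.121, so y* = 21.
From dx/dt = 0: 0.927(1 - x*/578) = 0.0301·21, giving x* = 578·(1 - 0.683) = 183.
From dy/dt = 0: 0.00653·183 - 0.125 = 0.0402z*, so z* = 1.07/0.0402 = 26.6.

x* ≈ 183, y* ≈ 21, z* ≈ 26.6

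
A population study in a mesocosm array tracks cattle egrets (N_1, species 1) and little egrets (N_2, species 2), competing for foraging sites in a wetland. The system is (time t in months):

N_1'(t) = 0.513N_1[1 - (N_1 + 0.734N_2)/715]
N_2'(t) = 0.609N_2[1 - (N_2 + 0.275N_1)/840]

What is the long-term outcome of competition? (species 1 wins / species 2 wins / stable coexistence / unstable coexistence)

Compare the nullcline intercepts: K1/α12 = 715/0.734 = 974 > K2 = 840; K2/α21 = 840/0.275 = 3050 > K1 = 715.
Since both inequalities hold, each species can invade when rare, so the interior equilibrium is stable.

stable coexistence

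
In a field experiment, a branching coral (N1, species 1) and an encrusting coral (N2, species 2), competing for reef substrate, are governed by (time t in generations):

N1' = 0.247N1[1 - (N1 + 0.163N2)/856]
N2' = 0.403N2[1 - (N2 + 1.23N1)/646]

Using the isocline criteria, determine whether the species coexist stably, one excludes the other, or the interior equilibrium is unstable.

species 1 excludes species 2

Compare the nullcline intercepts: K1/α12 = 856/0.163 = 5250 > K2 = 646; K2/α21 = 646/1.23 = 525 < K1 = 856.
Since the inequalities point opposite ways, species 1 can invade but species 2 cannot.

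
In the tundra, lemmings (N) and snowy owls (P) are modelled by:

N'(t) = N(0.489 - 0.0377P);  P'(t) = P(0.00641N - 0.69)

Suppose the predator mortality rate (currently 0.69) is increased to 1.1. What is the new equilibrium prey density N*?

At the interior fixed point, setting dP/dt = 0 with P > 0 fixes N* = (predator death rate)/(NP coefficient) — independent of the other coefficients.
With the change, N* = 1.1/0.00641 = 172; it rises from 108.

N* ≈ 172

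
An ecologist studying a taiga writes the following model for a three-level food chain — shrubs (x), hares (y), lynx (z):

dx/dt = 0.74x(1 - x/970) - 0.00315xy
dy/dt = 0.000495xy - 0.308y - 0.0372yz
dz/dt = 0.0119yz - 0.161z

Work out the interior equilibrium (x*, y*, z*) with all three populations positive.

x* ≈ 914, y* ≈ 13.5, z* ≈ 3.88

From dz/dt = 0: 0.0119y* = 0.161, so y* = 13.5.
From dx/dt = 0: 0.74(1 - x*/970) = 0.00315·13.5, giving x* = 970·(1 - 0.0576) = 914.
From dy/dt = 0: 0.000495·914 - 0.308 = 0.0372z*, so z* = 0.144/0.0372 = 3.88.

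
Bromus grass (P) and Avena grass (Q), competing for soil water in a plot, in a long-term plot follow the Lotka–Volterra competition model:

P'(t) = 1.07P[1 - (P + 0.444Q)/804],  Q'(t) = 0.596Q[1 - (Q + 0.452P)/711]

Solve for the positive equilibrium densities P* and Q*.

Setting both brackets to zero gives the nullclines P + 0.444Q = 804 and 0.452P + Q = 711.
Substituting Q = 711 - 0.452P into the first: P(1 - 0.444·0.452) = 804 - 0.444·711.
So P* = 488/0.799 = 611, and then Q* = 711 - 0.452·611 = 435.

P* ≈ 611, Q* ≈ 435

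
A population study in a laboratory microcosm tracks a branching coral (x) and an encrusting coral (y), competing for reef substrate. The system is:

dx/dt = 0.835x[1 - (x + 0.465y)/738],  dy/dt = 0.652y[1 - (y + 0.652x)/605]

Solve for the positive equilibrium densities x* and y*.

x* ≈ 655, y* ≈ 178

Setting both brackets to zero gives the nullclines x + 0.465y = 738 and 0.652x + y = 605.
Substituting y = 605 - 0.652x into the first: x(1 - 0.465·0.652) = 738 - 0.465·605.
So x* = 457/0.697 = 655, and then y* = 605 - 0.652·655 = 178.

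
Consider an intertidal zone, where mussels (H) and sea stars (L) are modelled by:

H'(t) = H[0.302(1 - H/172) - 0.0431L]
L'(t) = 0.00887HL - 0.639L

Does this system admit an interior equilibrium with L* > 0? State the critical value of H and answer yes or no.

The predator equation gives dL/dt > 0 only when H > 0.639/0.00887 = 72.
Without the predator, H → K = 172. Since 172 > 72, the predator can invade and persist.

Threshold H = 72; K > 72, so yes, the predator persists.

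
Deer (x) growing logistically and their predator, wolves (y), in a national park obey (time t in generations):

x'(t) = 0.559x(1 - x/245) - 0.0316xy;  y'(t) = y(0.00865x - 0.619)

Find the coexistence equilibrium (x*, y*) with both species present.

From dy/dt = 0 with y > 0: 0.00865x* = 0.619, so x* = 71.6.
Substitute into dx/dt = 0: 0.559(1 - 71.6/245) = 0.0316y*.
The bracket is 0.708, giving y* = 0.396/0.0316 = 12.5.

x* ≈ 71.6, y* ≈ 12.5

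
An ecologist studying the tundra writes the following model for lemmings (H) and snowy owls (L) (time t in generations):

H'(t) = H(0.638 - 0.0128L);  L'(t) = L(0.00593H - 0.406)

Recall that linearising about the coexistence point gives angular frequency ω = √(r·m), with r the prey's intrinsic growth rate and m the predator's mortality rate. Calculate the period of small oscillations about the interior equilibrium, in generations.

T ≈ 12.3 generations

Here r = 0.638 and m = 0.406, so r·m = 0.259.
ω = √0.259 = 0.509 per generation, hence T = 2π/ω ≈ 12.3 generations.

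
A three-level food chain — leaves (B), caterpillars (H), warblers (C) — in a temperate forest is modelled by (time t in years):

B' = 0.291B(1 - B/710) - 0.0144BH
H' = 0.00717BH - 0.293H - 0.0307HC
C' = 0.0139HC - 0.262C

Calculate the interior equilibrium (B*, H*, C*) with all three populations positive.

From dC/dt = 0: 0.0139H* = 0.262, so H* = 18.8.
From dB/dt = 0: 0.291(1 - B*/710) = 0.0144·18.8, giving B* = 710·(1 - 0.933) = 47.8.
From dH/dt = 0: 0.00717·47.8 - 0.293 = 0.0307C*, so C* = 0.0495/0.0307 = 1.61.

B* ≈ 47.8, H* ≈ 18.8, C* ≈ 1.61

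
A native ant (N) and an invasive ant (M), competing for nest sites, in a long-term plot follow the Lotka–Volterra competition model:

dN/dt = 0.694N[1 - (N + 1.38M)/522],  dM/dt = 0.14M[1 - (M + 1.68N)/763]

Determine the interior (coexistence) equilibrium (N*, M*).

Setting both brackets to zero gives the nullclines N + 1.38M = 522 and 1.68N + M = 763.
Substituting M = 763 - 1.68N into the first: N(1 - 1.38·1.68) = 522 - 1.38·763.
So N* = -531/-1.32 = 403, and then M* = 763 - 1.68·403 = 86.4.

N* ≈ 403, M* ≈ 86.4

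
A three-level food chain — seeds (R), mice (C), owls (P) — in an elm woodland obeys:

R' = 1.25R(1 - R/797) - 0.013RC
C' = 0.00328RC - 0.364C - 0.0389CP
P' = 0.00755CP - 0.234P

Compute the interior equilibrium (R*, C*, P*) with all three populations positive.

From dP/dt = 0: 0.00755C* = 0.234, so C* = 31.
From dR/dt = 0: 1.25(1 - R*/797) = 0.013·31, giving R* = 797·(1 - 0.322) = 540.
From dC/dt = 0: 0.00328·540 - 0.364 = 0.0389P*, so P* = 1.41/0.0389 = 36.2.

R* ≈ 540, C* ≈ 31, P* ≈ 36.2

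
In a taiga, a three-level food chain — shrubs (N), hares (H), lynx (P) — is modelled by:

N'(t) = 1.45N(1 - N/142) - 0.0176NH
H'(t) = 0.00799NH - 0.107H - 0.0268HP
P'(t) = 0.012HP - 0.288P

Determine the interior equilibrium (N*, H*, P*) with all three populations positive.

N* ≈ 101, H* ≈ 24, P* ≈ 26

From dP/dt = 0: 0.012H* = 0.288, so H* = 24.
From dN/dt = 0: 1.45(1 - N*/142) = 0.0176·24, giving N* = 142·(1 - 0.291) = 101.
From dH/dt = 0: 0.00799·101 - 0.107 = 0.0268P*, so P* = 0.697/0.0268 = 26.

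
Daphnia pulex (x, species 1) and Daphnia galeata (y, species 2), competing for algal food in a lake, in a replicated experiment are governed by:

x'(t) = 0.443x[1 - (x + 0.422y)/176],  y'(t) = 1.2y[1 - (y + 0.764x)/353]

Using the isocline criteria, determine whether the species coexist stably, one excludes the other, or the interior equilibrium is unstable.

Compare the nullcline intercepts: K1/α12 = 176/0.422 = 417 > K2 = 353; K2/α21 = 353/0.764 = 462 > K1 = 176.
Since both inequalities hold, each species can invade when rare, so the interior equilibrium is stable.

stable coexistence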